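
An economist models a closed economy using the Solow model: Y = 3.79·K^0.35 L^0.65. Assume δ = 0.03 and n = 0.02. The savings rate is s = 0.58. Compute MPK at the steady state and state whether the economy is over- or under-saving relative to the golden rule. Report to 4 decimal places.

over-saving; MPK ≈ 0.0302

n + δ = 0.02 + 0.03 = 0.05.
Steady-state k*: s·A·k^0.35 = 0.05·k gives k* = (0.58·3.79/0.05)^(1/0.65) ≈ 337.1645.
MPK = 0.35·3.79·337.1645^(-0.65) ≈ 0.0302.
MPK < n+δ = 0.05, so the economy is dynamically inefficient (over-saving).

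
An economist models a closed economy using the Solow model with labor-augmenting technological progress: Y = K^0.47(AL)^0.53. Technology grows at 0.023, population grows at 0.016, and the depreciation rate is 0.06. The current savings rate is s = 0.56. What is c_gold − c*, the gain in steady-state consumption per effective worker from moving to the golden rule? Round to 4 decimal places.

Capital per effective worker breaks even when investment replaces (n + g + δ)·k; here n + g + δ = 0.099.
Current steady state (s = 0.56): k* = (0.56/0.099)^(1/0.53) ≈ 26.2973, y* = 26.2973^0.47 ≈ 4.6490, c* = (1−0.56)·4.6490 ≈ 2.0456.
Setting f'(k) = n+g+δ gives 0.47·k^(0.47−1) = 0.099, hence k_gold = (0.47/0.099)^(1/0.53) ≈ 18.8949.
y_gold = 18.8949^0.47 ≈ 3.9800, c_gold = y_gold − 0.099·k_gold ≈ 2.1094.
Gain: Δc = 2.1094 − 2.0456 ≈ 0.0638.

Δc ≈ 0.0638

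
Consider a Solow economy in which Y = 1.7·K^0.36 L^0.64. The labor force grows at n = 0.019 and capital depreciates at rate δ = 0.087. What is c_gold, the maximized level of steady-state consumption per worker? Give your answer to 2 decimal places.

c_gold ≈ 2.92

n + δ = 0.019 + 0.087 = 0.106.
Golden rule sets MPK = n+δ: 0.36·1.7·k^(0.36−1) = 0.106, so k_gold = (0.36·1.7/0.106)^(1/0.64) ≈ 15.4796.
y_gold = 1.7·15.4796^0.36 ≈ 4.5579.
c_gold = y_gold − (n+δ)·k_gold = 4.5579 − 0.106·15.4796 ≈ 2.9170.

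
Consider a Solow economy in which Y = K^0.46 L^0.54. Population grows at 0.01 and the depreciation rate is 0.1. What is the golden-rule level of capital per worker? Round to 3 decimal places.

Break-even investment rate: n + δ = 0.01 + 0.1 = 0.11.
Maximizing c = f(k) − (n+δ)·k gives f'(k) = n+δ, i.e. 0.46·k^(0.46−1) = 0.11, so k_gold = (0.46/0.11)^(1/0.54) ≈ 14.1474.

k_gold ≈ 14.147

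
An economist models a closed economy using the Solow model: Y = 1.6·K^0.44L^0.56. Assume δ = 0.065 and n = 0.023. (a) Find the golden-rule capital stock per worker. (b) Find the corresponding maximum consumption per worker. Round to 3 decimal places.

(a) k_gold ≈ 40.988; (b) c_gold ≈ 4.591

The effective depreciation rate is n + δ = 0.023 + 0.065 = 0.088.
At the golden rule the marginal product of capital equals n+δ: 0.44·1.6·k^(0.44−1) = 0.088. Solving, k_gold = (0.44·1.6/0.088)^(1/0.56) ≈ 40.9884.
y_gold = 1.6·40.9884^0.44 ≈ 8.1977; c_gold = y_gold − 0.088·k_gold ≈ 4.5907.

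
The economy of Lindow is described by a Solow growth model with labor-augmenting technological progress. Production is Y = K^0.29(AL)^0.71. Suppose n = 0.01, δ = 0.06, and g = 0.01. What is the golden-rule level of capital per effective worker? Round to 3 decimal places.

k_gold ≈ 6.134

Break-even investment rate: n + g + δ = 0.01 + 0.01 + 0.06 = 0.08.
At the golden rule the marginal product of capital equals n+g+δ: 0.29·k^(0.29−1) = 0.08. Solving, k_gold = (0.29/0.08)^(1/0.71) ≈ 6.1342.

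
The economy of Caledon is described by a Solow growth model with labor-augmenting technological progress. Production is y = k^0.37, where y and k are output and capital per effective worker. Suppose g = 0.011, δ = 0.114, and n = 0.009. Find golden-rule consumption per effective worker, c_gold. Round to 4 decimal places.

c_gold ≈ 1.1439

n + g + δ = 0.009 + 0.011 + 0.114 = 0.134.
Golden rule sets MPK = n+g+δ: 0.37·k^(0.37−1) = 0.134, so k_gold = (0.37/0.134)^(1/0.63) ≈ 5.0136.
y_gold = 5.0136^0.37 ≈ 1.8158.
c_gold = y_gold − (n+g+δ)·k_gold = 1.8158 − 0.134·5.0136 ≈ 1.1439.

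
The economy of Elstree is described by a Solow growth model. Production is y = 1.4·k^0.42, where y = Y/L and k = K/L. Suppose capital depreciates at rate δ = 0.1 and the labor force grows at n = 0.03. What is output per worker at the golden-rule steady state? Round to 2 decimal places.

y_gold ≈ 4.18

n + δ = 0.03 + 0.1 = 0.13.
Setting f'(k) = n+δ gives 0.42·1.4·k^(0.42−1) = 0.13, hence k_gold = (0.42·1.4/0.13)^(1/0.58) ≈ 13.4914.
Output: y_gold = 1.4·k_gold^0.42 = 1.4·13.4914^0.42 ≈ 4.1759.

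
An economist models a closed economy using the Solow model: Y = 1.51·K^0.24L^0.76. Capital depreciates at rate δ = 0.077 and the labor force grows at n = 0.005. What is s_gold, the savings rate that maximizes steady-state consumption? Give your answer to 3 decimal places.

s_gold = 0.240

n + δ = 0.005 + 0.077 = 0.082.
At the golden rule MPK = n+δ, and in any Cobb-Douglas steady state s = (n+δ)·k/y = MPK·k/y = capital's share 0.24.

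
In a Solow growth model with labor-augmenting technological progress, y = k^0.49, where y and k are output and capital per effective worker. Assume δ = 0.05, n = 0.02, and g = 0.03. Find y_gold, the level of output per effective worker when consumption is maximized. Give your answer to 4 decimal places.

y_gold ≈ 4.6039

The effective depreciation rate is n + g + δ = 0.02 + 0.03 + 0.05 = 0.1.
Golden rule sets MPK = n+g+δ: 0.49·k^(0.49−1) = 0.1, so k_gold = (0.49/0.1)^(1/0.51) ≈ 22.5593.
Output: y_gold = k_gold^0.49 = 22.5593^0.49 ≈ 4.6039.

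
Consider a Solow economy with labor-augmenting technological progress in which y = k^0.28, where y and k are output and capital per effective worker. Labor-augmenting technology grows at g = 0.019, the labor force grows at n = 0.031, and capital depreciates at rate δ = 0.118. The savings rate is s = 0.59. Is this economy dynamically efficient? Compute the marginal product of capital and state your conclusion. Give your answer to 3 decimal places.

dynamically inefficient; MPK ≈ 0.080

Break-even investment rate: n + g + δ = 0.031 + 0.019 + 0.118 = 0.168.
Steady-state k*: s·k^0.28 = 0.168·k gives k* = (0.59/0.168)^(1/0.72) ≈ 5.7240.
MPK = 0.28·5.7240^(-0.72) ≈ 0.0797.
MPK < n+g+δ = 0.168, so the economy is dynamically inefficient (over-saving).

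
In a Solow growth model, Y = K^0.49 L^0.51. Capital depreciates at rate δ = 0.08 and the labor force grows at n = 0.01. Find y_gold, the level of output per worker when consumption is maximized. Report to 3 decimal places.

n + δ = 0.01 + 0.08 = 0.09.
Setting f'(k) = n+δ gives 0.49·k^(0.49−1) = 0.09, hence k_gold = (0.49/0.09)^(1/0.51) ≈ 27.7362.
Output: y_gold = k_gold^0.49 = 27.7362^0.49 ≈ 5.0944.

y_gold ≈ 5.094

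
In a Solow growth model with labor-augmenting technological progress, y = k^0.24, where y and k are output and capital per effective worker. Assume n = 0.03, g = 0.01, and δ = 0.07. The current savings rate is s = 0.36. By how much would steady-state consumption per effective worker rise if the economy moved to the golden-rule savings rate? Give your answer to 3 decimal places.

Capital per effective worker breaks even when investment replaces (n + g + δ)·k; here n + g + δ = 0.11.
Current steady state (s = 0.36): k* = (0.36/0.11)^(1/0.76) ≈ 4.7590, y* = 4.7590^0.24 ≈ 1.4541, c* = (1−0.36)·1.4541 ≈ 0.9306.
Setting f'(k) = n+g+δ gives 0.24·k^(0.24−1) = 0.11, hence k_gold = (0.24/0.11)^(1/0.76) ≈ 2.7913.
y_gold = 2.7913^0.24 ≈ 1.2794, c_gold = y_gold − 0.11·k_gold ≈ 0.9723.
Gain: Δc = 0.9723 − 0.9306 ≈ 0.0417.

Δc ≈ 0.042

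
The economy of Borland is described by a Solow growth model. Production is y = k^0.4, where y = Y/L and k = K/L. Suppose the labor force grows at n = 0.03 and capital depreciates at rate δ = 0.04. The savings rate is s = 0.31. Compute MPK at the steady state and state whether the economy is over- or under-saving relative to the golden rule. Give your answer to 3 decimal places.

under-saving; MPK ≈ 0.090

n + δ = 0.03 + 0.04 = 0.07.
Steady-state k*: s·k^0.4 = 0.07·k gives k* = (0.31/0.07)^(1/0.6) ≈ 11.9428.
MPK = 0.4·11.9428^(-0.6) ≈ 0.0903.
MPK > n+δ = 0.07, so the economy is dynamically efficient (under-saving).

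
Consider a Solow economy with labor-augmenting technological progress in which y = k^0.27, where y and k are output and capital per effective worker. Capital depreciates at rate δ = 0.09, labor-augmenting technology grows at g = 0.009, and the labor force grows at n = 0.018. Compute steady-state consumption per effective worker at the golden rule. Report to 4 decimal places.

n + g + δ = 0.018 + 0.009 + 0.09 = 0.117.
At the golden rule the marginal product of capital equals n+g+δ: 0.27·k^(0.27−1) = 0.117. Solving, k_gold = (0.27/0.117)^(1/0.73) ≈ 3.1442.
y_gold = 3.1442^0.27 ≈ 1.3625.
c_gold = y_gold − (n+g+δ)·k_gold = 1.3625 − 0.117·3.1442 ≈ 0.9946.

c_gold ≈ 0.9946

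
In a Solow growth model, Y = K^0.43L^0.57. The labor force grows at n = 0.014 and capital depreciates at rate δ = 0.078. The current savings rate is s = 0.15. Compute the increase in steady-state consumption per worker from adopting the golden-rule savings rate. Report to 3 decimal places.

n + δ = 0.014 + 0.078 = 0.092.
Current steady state (s = 0.15): k* = (0.15/0.092)^(1/0.57) ≈ 2.3576, y* = 2.3576^0.43 ≈ 1.4460, c* = (1−0.15)·1.4460 ≈ 1.2291.
Setting f'(k) = n+δ gives 0.43·k^(0.43−1) = 0.092, hence k_gold = (0.43/0.092)^(1/0.57) ≈ 14.9582.
y_gold = 14.9582^0.43 ≈ 3.2004, c_gold = y_gold − 0.092·k_gold ≈ 1.8242.
Gain: Δc = 1.8242 − 1.2291 ≈ 0.5951.

Δc ≈ 0.595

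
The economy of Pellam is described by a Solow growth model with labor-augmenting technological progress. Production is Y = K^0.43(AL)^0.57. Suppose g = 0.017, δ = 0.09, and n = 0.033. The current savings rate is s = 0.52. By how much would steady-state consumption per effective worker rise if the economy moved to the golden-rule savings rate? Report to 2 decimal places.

Capital per effective worker breaks even when investment replaces (n + g + δ)·k; here n + g + δ = 0.14.
Current steady state (s = 0.52): k* = (0.52/0.14)^(1/0.57) ≈ 9.9950, y* = 9.9950^0.43 ≈ 2.6910, c* = (1−0.52)·2.6910 ≈ 1.2917.
Maximizing c = f(k) − (n+g+δ)·k gives f'(k) = n+g+δ, i.e. 0.43·k^(0.43−1) = 0.14, so k_gold = (0.43/0.14)^(1/0.57) ≈ 7.1612.
y_gold = 7.1612^0.43 ≈ 2.3315, c_gold = y_gold − 0.14·k_gold ≈ 1.3290.
Gain: Δc = 1.3290 − 1.2917 ≈ 0.0373.

Δc ≈ 0.04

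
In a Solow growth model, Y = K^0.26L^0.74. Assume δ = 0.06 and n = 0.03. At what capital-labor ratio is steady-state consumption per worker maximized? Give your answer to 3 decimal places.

Break-even investment rate: n + δ = 0.03 + 0.06 = 0.09.
Golden rule sets MPK = n+δ: 0.26·k^(0.26−1) = 0.09, so k_gold = (0.26/0.09)^(1/0.74) ≈ 4.1938.

k_gold ≈ 4.194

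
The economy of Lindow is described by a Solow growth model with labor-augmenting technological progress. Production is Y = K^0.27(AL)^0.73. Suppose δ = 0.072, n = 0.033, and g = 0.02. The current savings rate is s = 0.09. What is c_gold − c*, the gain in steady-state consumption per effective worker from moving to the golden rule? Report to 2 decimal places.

The effective depreciation rate is n + g + δ = 0.033 + 0.02 + 0.072 = 0.125.
Current steady state (s = 0.09): k* = (0.09/0.125)^(1/0.73) ≈ 0.6376, y* = 0.6376^0.27 ≈ 0.8856, c* = (1−0.09)·0.8856 ≈ 0.8059.
Maximizing c = f(k) − (n+g+δ)·k gives f'(k) = n+g+δ, i.e. 0.27·k^(0.27−1) = 0.125, so k_gold = (0.27/0.125)^(1/0.73) ≈ 2.8718.
y_gold = 2.8718^0.27 ≈ 1.3295, c_gold = y_gold − 0.125·k_gold ≈ 0.9706.
Gain: Δc = 0.9706 − 0.8059 ≈ 0.1647.

Δc ≈ 0.16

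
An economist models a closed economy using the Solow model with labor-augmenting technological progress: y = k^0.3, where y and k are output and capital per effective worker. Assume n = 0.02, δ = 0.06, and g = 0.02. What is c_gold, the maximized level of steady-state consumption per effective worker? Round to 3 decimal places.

The effective depreciation rate is n + g + δ = 0.02 + 0.02 + 0.06 = 0.1.
Maximizing c = f(k) − (n+g+δ)·k gives f'(k) = n+g+δ, i.e. 0.3·k^(0.3−1) = 0.1, so k_gold = (0.3/0.1)^(1/0.7) ≈ 4.8040.
y_gold = 4.8040^0.3 ≈ 1.6013.
c_gold = y_gold − (n+g+δ)·k_gold = 1.6013 − 0.1·4.8040 ≈ 1.1209.

c_gold ≈ 1.121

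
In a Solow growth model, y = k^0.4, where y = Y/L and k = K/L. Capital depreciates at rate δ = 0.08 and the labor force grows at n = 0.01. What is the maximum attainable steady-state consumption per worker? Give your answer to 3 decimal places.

c_gold ≈ 1.622

Capital per worker breaks even when investment replaces (n + δ)·k; here n + δ = 0.09.
At the golden rule the marginal product of capital equals n+δ: 0.4·k^(0.4−1) = 0.09. Solving, k_gold = (0.4/0.09)^(1/0.6) ≈ 12.0142.
y_gold = 12.0142^0.4 ≈ 2.7032.
c_gold = y_gold − (n+δ)·k_gold = 2.7032 − 0.09·12.0142 ≈ 1.6219.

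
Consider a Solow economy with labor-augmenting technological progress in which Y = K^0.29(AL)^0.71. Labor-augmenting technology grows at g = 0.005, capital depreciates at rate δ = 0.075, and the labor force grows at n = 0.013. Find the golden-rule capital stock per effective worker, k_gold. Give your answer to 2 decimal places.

Break-even investment rate: n + g + δ = 0.013 + 0.005 + 0.075 = 0.093.
Maximizing c = f(k) − (n+g+δ)·k gives f'(k) = n+g+δ, i.e. 0.29·k^(0.29−1) = 0.093, so k_gold = (0.29/0.093)^(1/0.71) ≈ 4.9620.

k_gold ≈ 4.96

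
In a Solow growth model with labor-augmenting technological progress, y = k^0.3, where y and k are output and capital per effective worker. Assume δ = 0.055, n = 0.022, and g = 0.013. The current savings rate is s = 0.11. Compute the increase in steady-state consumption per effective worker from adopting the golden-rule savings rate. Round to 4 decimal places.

Capital per effective worker breaks even when investment replaces (n + g + δ)·k; here n + g + δ = 0.09.
Current steady state (s = 0.11): k* = (0.11/0.09)^(1/0.7) ≈ 1.3320, y* = 1.3320^0.3 ≈ 1.0898, c* = (1−0.11)·1.0898 ≈ 0.9699.
Golden rule sets MPK = n+g+δ: 0.3·k^(0.3−1) = 0.09, so k_gold = (0.3/0.09)^(1/0.7) ≈ 5.5843.
y_gold = 5.5843^0.3 ≈ 1.6753, c_gold = y_gold − 0.09·k_gold ≈ 1.1727.
Gain: Δc = 1.1727 − 0.9699 ≈ 0.2028.

Δc ≈ 0.2028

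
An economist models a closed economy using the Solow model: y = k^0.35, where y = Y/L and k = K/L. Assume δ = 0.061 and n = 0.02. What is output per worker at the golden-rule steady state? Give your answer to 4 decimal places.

The effective depreciation rate is n + δ = 0.02 + 0.061 = 0.081.
Maximizing c = f(k) − (n+δ)·k gives f'(k) = n+δ, i.e. 0.35·k^(0.35−1) = 0.081, so k_gold = (0.35/0.081)^(1/0.65) ≈ 9.5021.
Output: y_gold = k_gold^0.35 = 9.5021^0.35 ≈ 2.1991.

y_gold ≈ 2.1991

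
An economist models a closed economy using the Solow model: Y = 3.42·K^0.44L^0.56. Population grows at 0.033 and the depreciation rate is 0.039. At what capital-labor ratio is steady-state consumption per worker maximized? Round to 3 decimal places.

Break-even investment rate: n + δ = 0.033 + 0.039 = 0.072.
Setting f'(k) = n+δ gives 0.44·3.42·k^(0.44−1) = 0.072, hence k_gold = (0.44·3.42/0.072)^(1/0.56) ≈ 227.7215.

k_gold ≈ 227.722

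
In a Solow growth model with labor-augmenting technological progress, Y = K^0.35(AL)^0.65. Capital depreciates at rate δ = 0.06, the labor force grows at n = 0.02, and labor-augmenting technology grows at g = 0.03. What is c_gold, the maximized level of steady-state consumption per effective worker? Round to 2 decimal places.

c_gold ≈ 1.21

Capital per effective worker breaks even when investment replaces (n + g + δ)·k; here n + g + δ = 0.11.
Maximizing c = f(k) − (n+g+δ)·k gives f'(k) = n+g+δ, i.e. 0.35·k^(0.35−1) = 0.11, so k_gold = (0.35/0.11)^(1/0.65) ≈ 5.9340.
y_gold = 5.9340^0.35 ≈ 1.8650.
c_gold = y_gold − (n+g+δ)·k_gold = 1.8650 − 0.11·5.9340 ≈ 1.2122.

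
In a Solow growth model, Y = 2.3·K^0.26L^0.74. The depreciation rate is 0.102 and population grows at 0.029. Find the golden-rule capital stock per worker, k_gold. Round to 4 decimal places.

Break-even investment rate: n + δ = 0.029 + 0.102 = 0.131.
Golden rule sets MPK = n+δ: 0.26·2.3·k^(0.26−1) = 0.131, so k_gold = (0.26·2.3/0.131)^(1/0.74) ≈ 7.7825.

k_gold ≈ 7.7825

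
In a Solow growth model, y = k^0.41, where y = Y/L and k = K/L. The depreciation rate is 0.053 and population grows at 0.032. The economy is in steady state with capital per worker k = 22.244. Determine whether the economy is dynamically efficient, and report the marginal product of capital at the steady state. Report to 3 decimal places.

dynamically inefficient; MPK ≈ 0.066

Capital per worker breaks even when investment replaces (n + δ)·k; here n + δ = 0.085.
MPK = 0.41·k^(0.41−1) = 0.41·22.244^(-0.59) ≈ 0.0658.
MPK < 0.085, so the economy is dynamically inefficient (over-saving).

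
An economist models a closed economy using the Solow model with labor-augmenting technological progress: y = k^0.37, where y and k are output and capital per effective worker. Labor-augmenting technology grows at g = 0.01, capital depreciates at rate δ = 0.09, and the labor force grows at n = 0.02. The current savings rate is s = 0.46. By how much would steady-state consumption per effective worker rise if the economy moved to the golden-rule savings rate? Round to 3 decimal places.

n + g + δ = 0.02 + 0.01 + 0.09 = 0.12.
Current steady state (s = 0.46): k* = (0.46/0.12)^(1/0.63) ≈ 8.4394, y* = 8.4394^0.37 ≈ 2.2016, c* = (1−0.46)·2.2016 ≈ 1.1889.
At the golden rule the marginal product of capital equals n+g+δ: 0.37·k^(0.37−1) = 0.12. Solving, k_gold = (0.37/0.12)^(1/0.63) ≈ 5.9734.
y_gold = 5.9734^0.37 ≈ 1.9373, c_gold = y_gold − 0.12·k_gold ≈ 1.2205.
Gain: Δc = 1.2205 − 1.1889 ≈ 0.0317.

Δc ≈ 0.032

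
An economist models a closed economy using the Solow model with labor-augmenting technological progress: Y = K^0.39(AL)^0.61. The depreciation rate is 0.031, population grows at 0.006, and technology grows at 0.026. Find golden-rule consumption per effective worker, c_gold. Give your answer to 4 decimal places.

Break-even investment rate: n + g + δ = 0.006 + 0.026 + 0.031 = 0.063.
Setting f'(k) = n+g+δ gives 0.39·k^(0.39−1) = 0.063, hence k_gold = (0.39/0.063)^(1/0.61) ≈ 19.8568.
y_gold = 19.8568^0.39 ≈ 3.2076.
c_gold = y_gold − (n+g+δ)·k_gold = 3.2076 − 0.063·19.8568 ≈ 1.9567.

c_gold ≈ 1.9567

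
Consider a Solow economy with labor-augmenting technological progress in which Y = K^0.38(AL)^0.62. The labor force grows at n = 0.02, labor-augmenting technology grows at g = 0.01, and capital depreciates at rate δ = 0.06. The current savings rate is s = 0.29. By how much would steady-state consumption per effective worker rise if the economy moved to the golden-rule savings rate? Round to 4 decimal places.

Capital per effective worker breaks even when investment replaces (n + g + δ)·k; here n + g + δ = 0.09.
Current steady state (s = 0.29): k* = (0.29/0.09)^(1/0.62) ≈ 6.6009, y* = 6.6009^0.38 ≈ 2.0486, c* = (1−0.29)·2.0486 ≈ 1.4545.
At the golden rule the marginal product of capital equals n+g+δ: 0.38·k^(0.38−1) = 0.09. Solving, k_gold = (0.38/0.09)^(1/0.62) ≈ 10.2079.
y_gold = 10.2079^0.38 ≈ 2.4177, c_gold = y_gold − 0.09·k_gold ≈ 1.4990.
Gain: Δc = 1.4990 − 1.4545 ≈ 0.0445.

Δc ≈ 0.0445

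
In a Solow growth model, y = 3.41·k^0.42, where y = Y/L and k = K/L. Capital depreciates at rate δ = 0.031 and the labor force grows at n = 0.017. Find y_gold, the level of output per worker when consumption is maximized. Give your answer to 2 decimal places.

n + δ = 0.017 + 0.031 = 0.048.
Golden rule sets MPK = n+δ: 0.42·3.41·k^(0.42−1) = 0.048, so k_gold = (0.42·3.41/0.048)^(1/0.58) ≈ 348.8943.
Output: y_gold = 3.41·k_gold^0.42 = 3.41·348.8943^0.42 ≈ 39.8736.

y_gold ≈ 39.87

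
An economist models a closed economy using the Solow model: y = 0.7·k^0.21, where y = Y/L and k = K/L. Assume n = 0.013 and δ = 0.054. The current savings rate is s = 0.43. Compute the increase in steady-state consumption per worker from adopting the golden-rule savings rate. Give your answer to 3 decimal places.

Δc ≈ 0.087

The effective depreciation rate is n + δ = 0.013 + 0.054 = 0.067.
Current steady state (s = 0.43): k* = (0.43·0.7/0.067)^(1/0.79) ≈ 6.6979, y* = 0.7·6.6979^0.21 ≈ 1.0436, c* = (1−0.43)·1.0436 ≈ 0.5949.
Maximizing c = f(k) − (n+δ)·k gives f'(k) = n+δ, i.e. 0.21·0.7·k^(0.21−1) = 0.067, so k_gold = (0.21·0.7/0.067)^(1/0.79) ≈ 2.7037.
y_gold = 0.7·2.7037^0.21 ≈ 0.8626, c_gold = y_gold − 0.067·k_gold ≈ 0.6815.
Gain: Δc = 0.6815 − 0.5949 ≈ 0.0866.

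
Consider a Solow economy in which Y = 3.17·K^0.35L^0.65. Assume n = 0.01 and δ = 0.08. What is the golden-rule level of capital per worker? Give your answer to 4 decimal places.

Break-even investment rate: n + δ = 0.01 + 0.08 = 0.09.
Setting f'(k) = n+δ gives 0.35·3.17·k^(0.35−1) = 0.09, hence k_gold = (0.35·3.17/0.09)^(1/0.65) ≈ 47.6743.

k_gold ≈ 47.6743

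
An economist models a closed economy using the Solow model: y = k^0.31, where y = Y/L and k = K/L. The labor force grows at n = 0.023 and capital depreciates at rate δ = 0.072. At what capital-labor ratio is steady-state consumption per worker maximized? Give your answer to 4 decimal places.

n + δ = 0.023 + 0.072 = 0.095.
Maximizing c = f(k) − (n+δ)·k gives f'(k) = n+δ, i.e. 0.31·k^(0.31−1) = 0.095, so k_gold = (0.31/0.095)^(1/0.69) ≈ 5.5514.

k_gold ≈ 5.5514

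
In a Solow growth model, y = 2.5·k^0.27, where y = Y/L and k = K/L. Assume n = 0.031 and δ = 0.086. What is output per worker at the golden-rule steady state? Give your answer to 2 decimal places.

y_gold ≈ 4.78

Capital per worker breaks even when investment replaces (n + δ)·k; here n + δ = 0.117.
At the golden rule the marginal product of capital equals n+δ: 0.27·2.5·k^(0.27−1) = 0.117. Solving, k_gold = (0.27·2.5/0.117)^(1/0.73) ≈ 11.0313.
Output: y_gold = 2.5·k_gold^0.27 = 2.5·11.0313^0.27 ≈ 4.7802.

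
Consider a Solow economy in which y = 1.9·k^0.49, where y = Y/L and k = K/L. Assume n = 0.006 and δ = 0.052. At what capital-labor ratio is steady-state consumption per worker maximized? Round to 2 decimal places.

n + δ = 0.006 + 0.052 = 0.058.
At the golden rule the marginal product of capital equals n+δ: 0.49·1.9·k^(0.49−1) = 0.058. Solving, k_gold = (0.49·1.9/0.058)^(1/0.51) ≈ 231.0830.

k_gold ≈ 231.08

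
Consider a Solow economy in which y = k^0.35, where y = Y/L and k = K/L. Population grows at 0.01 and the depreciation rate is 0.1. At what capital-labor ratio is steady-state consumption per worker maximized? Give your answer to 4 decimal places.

k_gold ≈ 5.9340

Capital per worker breaks even when investment replaces (n + δ)·k; here n + δ = 0.11.
At the golden rule the marginal product of capital equals n+δ: 0.35·k^(0.35−1) = 0.11. Solving, k_gold = (0.35/0.11)^(1/0.65) ≈ 5.9340.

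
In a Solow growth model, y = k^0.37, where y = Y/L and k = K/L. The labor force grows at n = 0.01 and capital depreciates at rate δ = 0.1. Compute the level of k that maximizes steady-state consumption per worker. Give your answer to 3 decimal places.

Capital per worker breaks even when investment replaces (n + δ)·k; here n + δ = 0.11.
Golden rule sets MPK = n+δ: 0.37·k^(0.37−1) = 0.11, so k_gold = (0.37/0.11)^(1/0.63) ≈ 6.8581.

k_gold ≈ 6.858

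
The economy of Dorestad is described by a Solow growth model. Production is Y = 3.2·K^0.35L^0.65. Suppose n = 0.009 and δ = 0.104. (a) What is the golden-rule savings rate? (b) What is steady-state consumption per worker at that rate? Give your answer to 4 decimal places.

(a) s_gold = 0.3500; (b) c_gold ≈ 7.1523

n + δ = 0.009 + 0.104 = 0.113.
For Cobb-Douglas, s_gold equals capital's share: s_gold = 0.35.
At the golden rule the marginal product of capital equals n+δ: 0.35·3.2·k^(0.35−1) = 0.113. Solving, k_gold = (0.35·3.2/0.113)^(1/0.65) ≈ 34.0818.
y_gold = 3.2·34.0818^0.35 ≈ 11.0036; c_gold = (1−0.35)·y_gold ≈ 7.1523.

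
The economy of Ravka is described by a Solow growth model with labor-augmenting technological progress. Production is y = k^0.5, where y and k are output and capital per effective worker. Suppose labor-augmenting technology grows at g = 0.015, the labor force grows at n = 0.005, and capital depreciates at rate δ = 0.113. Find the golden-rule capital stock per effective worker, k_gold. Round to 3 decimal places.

k_gold ≈ 14.133

The effective depreciation rate is n + g + δ = 0.005 + 0.015 + 0.113 = 0.133.
At the golden rule the marginal product of capital equals n+g+δ: 0.5·k^(0.5−1) = 0.133. Solving, k_gold = (0.5/0.133)^(1/0.5) ≈ 14.1331.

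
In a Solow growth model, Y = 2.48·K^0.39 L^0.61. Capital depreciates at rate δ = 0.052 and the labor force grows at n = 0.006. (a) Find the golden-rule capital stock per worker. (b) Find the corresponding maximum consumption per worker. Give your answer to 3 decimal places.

Capital per worker breaks even when investment replaces (n + δ)·k; here n + δ = 0.058.
Golden rule sets MPK = n+δ: 0.39·2.48·k^(0.39−1) = 0.058, so k_gold = (0.39·2.48/0.058)^(1/0.61) ≈ 100.7914.
y_gold = 2.48·100.7914^0.39 ≈ 14.9895; c_gold = y_gold − 0.058·k_gold ≈ 9.1436.

(a) k_gold ≈ 100.791; (b) c_gold ≈ 9.144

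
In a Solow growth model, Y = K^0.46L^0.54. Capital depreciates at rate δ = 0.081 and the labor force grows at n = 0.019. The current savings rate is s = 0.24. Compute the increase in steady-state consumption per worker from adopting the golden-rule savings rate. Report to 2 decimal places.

n + δ = 0.019 + 0.081 = 0.1.
Current steady state (s = 0.24): k* = (0.24/0.1)^(1/0.54) ≈ 5.0594, y* = 5.0594^0.46 ≈ 2.1081, c* = (1−0.24)·2.1081 ≈ 1.6021.
Setting f'(k) = n+δ gives 0.46·k^(0.46−1) = 0.1, hence k_gold = (0.46/0.1)^(1/0.54) ≈ 16.8783.
y_gold = 16.8783^0.46 ≈ 3.6692, c_gold = y_gold − 0.1·k_gold ≈ 1.9814.
Gain: Δc = 1.9814 − 1.6021 ≈ 0.3792.

Δc ≈ 0.38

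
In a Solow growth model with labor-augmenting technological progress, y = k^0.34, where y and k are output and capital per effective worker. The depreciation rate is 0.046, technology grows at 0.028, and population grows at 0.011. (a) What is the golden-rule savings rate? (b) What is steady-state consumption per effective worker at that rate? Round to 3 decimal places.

(a) s_gold = 0.340; (b) c_gold ≈ 1.348

Break-even investment rate: n + g + δ = 0.011 + 0.028 + 0.046 = 0.085.
For Cobb-Douglas, s_gold equals capital's share: s_gold = 0.34.
Setting f'(k) = n+g+δ gives 0.34·k^(0.34−1) = 0.085, hence k_gold = (0.34/0.085)^(1/0.66) ≈ 8.1698.
y_gold = 8.1698^0.34 ≈ 2.0425; c_gold = (1−0.34)·y_gold ≈ 1.3480.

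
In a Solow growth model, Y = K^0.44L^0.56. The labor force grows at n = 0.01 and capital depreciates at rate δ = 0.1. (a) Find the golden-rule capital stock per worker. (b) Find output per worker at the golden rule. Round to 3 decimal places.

(a) k_gold ≈ 11.888; (b) y_gold ≈ 2.972

Capital per worker breaks even when investment replaces (n + δ)·k; here n + δ = 0.11.
At the golden rule the marginal product of capital equals n+δ: 0.44·k^(0.44−1) = 0.11. Solving, k_gold = (0.44/0.11)^(1/0.56) ≈ 11.8880.
y_gold = 11.8880^0.44 ≈ 2.9720.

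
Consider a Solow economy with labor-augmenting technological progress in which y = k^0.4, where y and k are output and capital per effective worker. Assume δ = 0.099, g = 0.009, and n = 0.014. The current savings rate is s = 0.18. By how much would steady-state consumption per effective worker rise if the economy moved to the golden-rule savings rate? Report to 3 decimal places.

Δc ≈ 0.261

Break-even investment rate: n + g + δ = 0.014 + 0.009 + 0.099 = 0.122.
Current steady state (s = 0.18): k* = (0.18/0.122)^(1/0.6) ≈ 1.9121, y* = 1.9121^0.4 ≈ 1.2960, c* = (1−0.18)·1.2960 ≈ 1.0627.
Golden rule sets MPK = n+g+δ: 0.4·k^(0.4−1) = 0.122, so k_gold = (0.4/0.122)^(1/0.6) ≈ 7.2360.
y_gold = 7.2360^0.4 ≈ 2.2070, c_gold = y_gold − 0.122·k_gold ≈ 1.3242.
Gain: Δc = 1.3242 − 1.0627 ≈ 0.2615.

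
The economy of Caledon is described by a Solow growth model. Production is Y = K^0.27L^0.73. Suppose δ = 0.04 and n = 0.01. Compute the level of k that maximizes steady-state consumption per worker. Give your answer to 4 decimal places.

k_gold ≈ 10.0758

Break-even investment rate: n + δ = 0.01 + 0.04 = 0.05.
Golden rule sets MPK = n+δ: 0.27·k^(0.27−1) = 0.05, so k_gold = (0.27/0.05)^(1/0.73) ≈ 10.0758.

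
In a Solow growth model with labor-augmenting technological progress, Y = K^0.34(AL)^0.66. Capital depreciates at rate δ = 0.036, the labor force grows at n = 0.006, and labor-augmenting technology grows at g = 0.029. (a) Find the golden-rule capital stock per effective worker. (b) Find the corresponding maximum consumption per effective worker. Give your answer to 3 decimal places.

(a) k_gold ≈ 10.731; (b) c_gold ≈ 1.479

The effective depreciation rate is n + g + δ = 0.006 + 0.029 + 0.036 = 0.071.
At the golden rule the marginal product of capital equals n+g+δ: 0.34·k^(0.34−1) = 0.071. Solving, k_gold = (0.34/0.071)^(1/0.66) ≈ 10.7309.
y_gold = 10.7309^0.34 ≈ 2.2409; c_gold = y_gold − 0.071·k_gold ≈ 1.4790.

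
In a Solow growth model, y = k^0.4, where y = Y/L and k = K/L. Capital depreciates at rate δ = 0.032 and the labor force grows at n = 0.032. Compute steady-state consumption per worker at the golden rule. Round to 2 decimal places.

The effective depreciation rate is n + δ = 0.032 + 0.032 = 0.064.
Golden rule sets MPK = n+δ: 0.4·k^(0.4−1) = 0.064, so k_gold = (0.4/0.064)^(1/0.6) ≈ 21.2064.
y_gold = 21.2064^0.4 ≈ 3.3930.
c_gold = y_gold − (n+δ)·k_gold = 3.3930 − 0.064·21.2064 ≈ 2.0358.

c_gold ≈ 2.04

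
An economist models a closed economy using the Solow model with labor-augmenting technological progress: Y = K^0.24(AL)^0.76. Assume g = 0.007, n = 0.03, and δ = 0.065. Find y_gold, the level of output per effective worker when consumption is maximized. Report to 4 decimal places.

y_gold ≈ 1.3102

Break-even investment rate: n + g + δ = 0.03 + 0.007 + 0.065 = 0.102.
Maximizing c = f(k) − (n+g+δ)·k gives f'(k) = n+g+δ, i.e. 0.24·k^(0.24−1) = 0.102, so k_gold = (0.24/0.102)^(1/0.76) ≈ 3.0829.
Output: y_gold = k_gold^0.24 = 3.0829^0.24 ≈ 1.3102.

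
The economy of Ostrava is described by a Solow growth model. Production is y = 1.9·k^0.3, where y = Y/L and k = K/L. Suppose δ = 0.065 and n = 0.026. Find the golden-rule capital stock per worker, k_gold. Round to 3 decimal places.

Break-even investment rate: n + δ = 0.026 + 0.065 = 0.091.
Setting f'(k) = n+δ gives 0.3·1.9·k^(0.3−1) = 0.091, hence k_gold = (0.3·1.9/0.091)^(1/0.7) ≈ 13.7510.

k_gold ≈ 13.751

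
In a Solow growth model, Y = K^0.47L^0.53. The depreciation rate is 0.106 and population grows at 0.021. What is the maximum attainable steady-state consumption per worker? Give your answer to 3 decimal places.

c_gold ≈ 1.691

Break-even investment rate: n + δ = 0.021 + 0.106 = 0.127.
At the golden rule the marginal product of capital equals n+δ: 0.47·k^(0.47−1) = 0.127. Solving, k_gold = (0.47/0.127)^(1/0.53) ≈ 11.8101.
y_gold = 11.8101^0.47 ≈ 3.1912.
c_gold = y_gold − (n+δ)·k_gold = 3.1912 − 0.127·11.8101 ≈ 1.6914.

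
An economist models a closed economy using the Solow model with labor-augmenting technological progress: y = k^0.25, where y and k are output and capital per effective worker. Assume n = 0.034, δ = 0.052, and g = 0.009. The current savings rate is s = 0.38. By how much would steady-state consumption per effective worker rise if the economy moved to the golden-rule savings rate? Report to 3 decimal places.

Δc ≈ 0.051

The effective depreciation rate is n + g + δ = 0.034 + 0.009 + 0.052 = 0.095.
Current steady state (s = 0.38): k* = (0.38/0.095)^(1/0.75) ≈ 6.3496, y* = 6.3496^0.25 ≈ 1.5874, c* = (1−0.38)·1.5874 ≈ 0.9842.
Setting f'(k) = n+g+δ gives 0.25·k^(0.25−1) = 0.095, hence k_gold = (0.25/0.095)^(1/0.75) ≈ 3.6332.
y_gold = 3.6332^0.25 ≈ 1.3806, c_gold = y_gold − 0.095·k_gold ≈ 1.0355.
Gain: Δc = 1.0355 − 0.9842 ≈ 0.0513.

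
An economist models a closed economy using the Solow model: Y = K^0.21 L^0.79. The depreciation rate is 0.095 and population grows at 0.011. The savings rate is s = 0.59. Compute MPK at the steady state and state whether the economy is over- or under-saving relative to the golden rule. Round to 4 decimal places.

n + δ = 0.011 + 0.095 = 0.106.
Steady-state k*: s·k^0.21 = 0.106·k gives k* = (0.59/0.106)^(1/0.79) ≈ 8.7847.
MPK = 0.21·8.7847^(-0.79) ≈ 0.0377.
MPK < n+δ = 0.106, so the economy is dynamically inefficient (over-saving).

over-saving; MPK ≈ 0.0377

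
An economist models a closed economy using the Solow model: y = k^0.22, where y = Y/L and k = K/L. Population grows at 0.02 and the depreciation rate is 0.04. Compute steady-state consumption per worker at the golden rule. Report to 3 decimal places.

Capital per worker breaks even when investment replaces (n + δ)·k; here n + δ = 0.06.
Setting f'(k) = n+δ gives 0.22·k^(0.22−1) = 0.06, hence k_gold = (0.22/0.06)^(1/0.78) ≈ 5.2896.
y_gold = 5.2896^0.22 ≈ 1.4426.
c_gold = y_gold − (n+δ)·k_gold = 1.4426 − 0.06·5.2896 ≈ 1.1252.

c_gold ≈ 1.125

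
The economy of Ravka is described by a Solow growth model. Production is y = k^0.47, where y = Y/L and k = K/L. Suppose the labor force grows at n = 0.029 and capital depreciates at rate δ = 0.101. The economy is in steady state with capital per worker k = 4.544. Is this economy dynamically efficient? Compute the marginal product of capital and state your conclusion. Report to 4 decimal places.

dynamically efficient; MPK ≈ 0.2107

Capital per worker breaks even when investment replaces (n + δ)·k; here n + δ = 0.13.
MPK = 0.47·k^(0.47−1) = 0.47·4.544^(-0.53) ≈ 0.2107.
MPK > 0.13, so the economy is dynamically efficient (under-saving).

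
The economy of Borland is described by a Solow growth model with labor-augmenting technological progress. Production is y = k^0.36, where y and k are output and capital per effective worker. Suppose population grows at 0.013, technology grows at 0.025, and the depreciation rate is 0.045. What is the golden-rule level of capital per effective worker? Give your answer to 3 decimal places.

Capital per effective worker breaks even when investment replaces (n + g + δ)·k; here n + g + δ = 0.083.
Setting f'(k) = n+g+δ gives 0.36·k^(0.36−1) = 0.083, hence k_gold = (0.36/0.083)^(1/0.64) ≈ 9.9006.

k_gold ≈ 9.901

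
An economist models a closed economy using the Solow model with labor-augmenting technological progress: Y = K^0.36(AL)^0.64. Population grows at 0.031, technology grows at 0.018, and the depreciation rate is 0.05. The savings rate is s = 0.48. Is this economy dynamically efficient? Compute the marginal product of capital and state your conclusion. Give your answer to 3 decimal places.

dynamically inefficient; MPK ≈ 0.074

Capital per effective worker breaks even when investment replaces (n + g + δ)·k; here n + g + δ = 0.099.
Steady-state k*: s·k^0.36 = 0.099·k gives k* = (0.48/0.099)^(1/0.64) ≈ 11.7831.
MPK = 0.36·11.7831^(-0.64) ≈ 0.0743.
MPK < n+g+δ = 0.099, so the economy is dynamically inefficient (over-saving).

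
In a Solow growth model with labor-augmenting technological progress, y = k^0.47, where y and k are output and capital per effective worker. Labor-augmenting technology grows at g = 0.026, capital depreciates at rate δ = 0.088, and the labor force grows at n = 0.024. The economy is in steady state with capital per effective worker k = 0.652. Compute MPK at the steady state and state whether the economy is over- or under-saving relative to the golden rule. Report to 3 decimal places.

under-saving; MPK ≈ 0.590

The effective depreciation rate is n + g + δ = 0.024 + 0.026 + 0.088 = 0.138.
MPK = 0.47·k^(0.47−1) = 0.47·0.652^(-0.53) ≈ 0.5896.
MPK > 0.138, so the economy is dynamically efficient (under-saving).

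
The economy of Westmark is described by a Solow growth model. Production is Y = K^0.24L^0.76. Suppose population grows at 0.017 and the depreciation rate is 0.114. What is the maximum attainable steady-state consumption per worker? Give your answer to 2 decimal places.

The effective depreciation rate is n + δ = 0.017 + 0.114 = 0.131.
Maximizing c = f(k) − (n+δ)·k gives f'(k) = n+δ, i.e. 0.24·k^(0.24−1) = 0.131, so k_gold = (0.24/0.131)^(1/0.76) ≈ 2.2181.
y_gold = 2.2181^0.24 ≈ 1.2107.
c_gold = y_gold − (n+δ)·k_gold = 1.2107 − 0.131·2.2181 ≈ 0.9201.

c_gold ≈ 0.92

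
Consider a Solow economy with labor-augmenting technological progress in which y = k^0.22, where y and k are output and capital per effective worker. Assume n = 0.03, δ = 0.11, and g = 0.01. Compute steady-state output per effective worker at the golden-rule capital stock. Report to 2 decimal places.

y_gold ≈ 1.11

Break-even investment rate: n + g + δ = 0.03 + 0.01 + 0.11 = 0.15.
At the golden rule the marginal product of capital equals n+g+δ: 0.22·k^(0.22−1) = 0.15. Solving, k_gold = (0.22/0.15)^(1/0.78) ≈ 1.6340.
Output: y_gold = k_gold^0.22 = 1.6340^0.22 ≈ 1.1141.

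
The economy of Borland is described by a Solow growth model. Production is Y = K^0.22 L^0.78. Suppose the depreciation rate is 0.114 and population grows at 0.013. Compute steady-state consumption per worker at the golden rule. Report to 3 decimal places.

c_gold ≈ 0.911

Capital per worker breaks even when investment replaces (n + δ)·k; here n + δ = 0.127.
Setting f'(k) = n+δ gives 0.22·k^(0.22−1) = 0.127, hence k_gold = (0.22/0.127)^(1/0.78) ≈ 2.0227.
y_gold = 2.0227^0.22 ≈ 1.1676.
c_gold = y_gold − (n+δ)·k_gold = 1.1676 − 0.127·2.0227 ≈ 0.9107.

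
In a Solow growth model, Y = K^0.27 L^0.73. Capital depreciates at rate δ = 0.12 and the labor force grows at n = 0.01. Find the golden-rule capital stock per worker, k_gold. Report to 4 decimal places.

k_gold ≈ 2.7216

Break-even investment rate: n + δ = 0.01 + 0.12 = 0.13.
Golden rule sets MPK = n+δ: 0.27·k^(0.27−1) = 0.13, so k_gold = (0.27/0.13)^(1/0.73) ≈ 2.7216.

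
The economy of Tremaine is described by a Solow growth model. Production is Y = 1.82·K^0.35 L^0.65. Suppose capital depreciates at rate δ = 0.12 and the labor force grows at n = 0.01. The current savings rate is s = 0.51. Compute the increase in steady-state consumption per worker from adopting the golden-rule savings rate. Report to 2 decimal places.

Capital per worker breaks even when investment replaces (n + δ)·k; here n + δ = 0.13.
Current steady state (s = 0.51): k* = (0.51·1.82/0.13)^(1/0.65) ≈ 20.5770, y* = 1.82·20.5770^0.35 ≈ 5.2451, c* = (1−0.51)·5.2451 ≈ 2.5701.
Golden rule sets MPK = n+δ: 0.35·1.82·k^(0.35−1) = 0.13, so k_gold = (0.35·1.82/0.13)^(1/0.65) ≈ 11.5303.
y_gold = 1.82·11.5303^0.35 ≈ 4.2827, c_gold = y_gold − 0.13·k_gold ≈ 2.7837.
Gain: Δc = 2.7837 − 2.5701 ≈ 0.2136.

Δc ≈ 0.21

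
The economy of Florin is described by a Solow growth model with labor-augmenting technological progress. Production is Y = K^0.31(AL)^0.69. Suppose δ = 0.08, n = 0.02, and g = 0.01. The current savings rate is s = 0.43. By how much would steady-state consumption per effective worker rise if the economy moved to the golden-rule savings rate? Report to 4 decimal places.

Δc ≈ 0.0474

Break-even investment rate: n + g + δ = 0.02 + 0.01 + 0.08 = 0.11.
Current steady state (s = 0.43): k* = (0.43/0.11)^(1/0.69) ≈ 7.2124, y* = 7.2124^0.31 ≈ 1.8450, c* = (1−0.43)·1.8450 ≈ 1.0517.
Maximizing c = f(k) − (n+g+δ)·k gives f'(k) = n+g+δ, i.e. 0.31·k^(0.31−1) = 0.11, so k_gold = (0.31/0.11)^(1/0.69) ≈ 4.4888.
y_gold = 4.4888^0.31 ≈ 1.5928, c_gold = y_gold − 0.11·k_gold ≈ 1.0990.
Gain: Δc = 1.0990 − 1.0517 ≈ 0.0474.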